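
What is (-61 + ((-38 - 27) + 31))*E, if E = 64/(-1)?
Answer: 6080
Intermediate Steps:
E = -64 (E = 64*(-1) = -64)
(-61 + ((-38 - 27) + 31))*E = (-61 + ((-38 - 27) + 31))*(-64) = (-61 + (-65 + 31))*(-64) = (-61 - 34)*(-64) = -95*(-64) = 6080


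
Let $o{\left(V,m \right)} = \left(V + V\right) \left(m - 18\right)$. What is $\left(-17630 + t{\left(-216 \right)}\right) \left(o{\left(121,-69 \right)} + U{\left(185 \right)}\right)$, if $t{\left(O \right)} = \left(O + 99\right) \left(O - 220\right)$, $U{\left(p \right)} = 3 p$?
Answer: $-684297618$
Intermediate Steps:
$o{\left(V,m \right)} = 2 V \left(-18 + m\right)$
$t{\left(O \right)} = \left(-220 + O\right) \left(99 + O\right)$ ($t{\left(O \right)} = \left(99 + O\right) \left(-220 + O\right) = \left(-220 + O\right) \left(99 + O\right)$)
$\left(-17630 + t{\left(-216 \right)}\right) \left(o{\left(121,-69 \right)} + U{\left(185 \right)}\right) = \left(-17630 - \left(-4356 - 46656\right)\right) \left(2 \cdot 121 \left(-18 - 69\right) + 3 \cdot 185\right) = \left(-17630 + \left(-21780 + 46656 + 26136\right)\right) \left(2 \cdot 121 \left(-87\right) + 555\right) = \left(-17630 + 51012\right) \left(-21054 + 555\right) = 33382 \left(-20499\right) = -684297618$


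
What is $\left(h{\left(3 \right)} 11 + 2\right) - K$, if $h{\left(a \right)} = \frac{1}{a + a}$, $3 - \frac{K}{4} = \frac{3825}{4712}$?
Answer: $- \frac{8693}{1767} \approx -4.9196$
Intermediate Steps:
$K = \frac{10311}{1178}$ ($K = 12 - 4 \cdot \frac{3825}{4712} = 12 - 4 \cdot 3825 \cdot \frac{1}{4712} = 12 - \frac{3825}{1178} = \frac{10311}{1178} \approx 8.753$)
$h{\left(a \right)} = \frac{1}{2 a}$
$\left(h{\left(3 \right)} 11 + 2\right) - K = \left(\frac{1}{2 \cdot 3} \cdot 11 + 2\right) - \frac{10311}{1178} = \left(\frac{1}{2} \cdot \frac{1}{3} \cdot 11 + 2\right) - \frac{10311}{1178} = \left(\frac{1}{6} \cdot 11 + 2\right) - \frac{10311}{1178} = \left(\frac{11}{6} + 2\right) - \frac{10311}{1178} = \frac{23}{6} - \frac{10311}{1178} = - \frac{8693}{1767}$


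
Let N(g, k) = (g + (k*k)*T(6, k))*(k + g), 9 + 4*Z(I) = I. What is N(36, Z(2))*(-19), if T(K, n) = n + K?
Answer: -8165611/256 ≈ -31897.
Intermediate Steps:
Z(I) = -9/4 + I/4
T(K, n) = K + n
N(g, k) = (g + k)*(g + k²*(6 + k)) (N(g, k) = (g + (k*k)*(6 + k))*(k + g) = (g + k²*(6 + k))*(g + k) = (g + k)*(g + k²*(6 + k)))
N(36, Z(2))*(-19) = (36² + 36*(-9/4 + (¼)*2) + (-9/4 + (¼)*2)³*(6 + (-9/4 + (¼)*2)) + 36*(-9/4 + (¼)*2)²*(6 + (-9/4 + (¼)*2)))*(-19) = (1296 + 36*(-9/4 + ½) + (-9/4 + ½)³*(6 + (-9/4 + ½)) + 36*(-9/4 + ½)²*(6 + (-9/4 + ½)))*(-19) = (1296 + 36*(-7/4) + (-7/4)³*(6 - 7/4) + 36*(-7/4)²*(6 - 7/4))*(-19) = (1296 - 63 - 343/64*17/4 + 36*(49/16)*(17/4))*(-19) = (1296 - 63 - 5831/256 + 7497/16)*(-19) = (429769/256)*(-19) = -8165611/256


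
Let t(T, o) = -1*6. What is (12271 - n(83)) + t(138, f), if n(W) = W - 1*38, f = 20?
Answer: 12220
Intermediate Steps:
t(T, o) = -6
n(W) = -38 + W (n(W) = W - 38 = -38 + W)
(12271 - n(83)) + t(138, f) = (12271 - (-38 + 83)) - 6 = (12271 - 1*45) - 6 = (12271 - 45) - 6 = 12226 - 6 = 12220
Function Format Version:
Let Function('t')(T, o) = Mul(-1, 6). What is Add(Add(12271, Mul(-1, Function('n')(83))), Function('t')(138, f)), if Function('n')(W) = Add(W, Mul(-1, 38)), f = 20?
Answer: 12220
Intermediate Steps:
Function('t')(T, o) = -6
Function('n')(W) = Add(-38, W) (Function('n')(W) = Add(W, -38) = Add(-38, W))
Add(Add(12271, Mul(-1, Function('n')(83))), Function('t')(138, f)) = Add(Add(12271, Mul(-1, Add(-38, 83))), -6) = Add(Add(12271, Mul(-1, 45)), -6) = Add(Add(12271, -45), -6) = Add(12226, -6) = 12220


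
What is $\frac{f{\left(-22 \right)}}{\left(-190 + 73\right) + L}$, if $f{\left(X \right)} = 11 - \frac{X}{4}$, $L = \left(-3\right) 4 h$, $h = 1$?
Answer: $- \frac{11}{86} \approx -0.12791$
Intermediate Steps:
$L = -12$ ($L = \left(-3\right) 4 \cdot 1 = \left(-12\right) 1 = -12$)
$f{\left(X \right)} = 11 - \frac{X}{4}$ ($f{\left(X \right)} = 11 - X \frac{1}{4} = 11 - \frac{X}{4}$)
$\frac{f{\left(-22 \right)}}{\left(-190 + 73\right) + L} = \frac{11 - - \frac{11}{2}}{\left(-190 + 73\right) - 12} = \frac{11 + \frac{11}{2}}{-117 - 12} = \frac{33}{2 \left(-129\right)} = \frac{33}{2} \left(- \frac{1}{129}\right) = - \frac{11}{86}$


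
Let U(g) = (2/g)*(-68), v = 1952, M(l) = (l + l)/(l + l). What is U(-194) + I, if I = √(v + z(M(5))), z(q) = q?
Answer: 68/97 + 3*√217 ≈ 44.894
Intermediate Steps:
M(l) = 1 (M(l) = (2*l)/((2*l)) = (2*l)*(1/(2*l)) = 1)
U(g) = -136/g
I = 3*√217 (I = √(1952 + 1) = √1953 = 3*√217 ≈ 44.193)
U(-194) + I = -136/(-194) + 3*√217 = -136*(-1/194) + 3*√217 = 68/97 + 3*√217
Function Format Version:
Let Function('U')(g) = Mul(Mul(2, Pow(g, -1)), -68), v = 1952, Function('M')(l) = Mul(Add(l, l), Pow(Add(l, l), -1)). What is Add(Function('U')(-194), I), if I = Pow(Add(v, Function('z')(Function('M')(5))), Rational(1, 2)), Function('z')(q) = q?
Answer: Add(Rational(68, 97), Mul(3, Pow(217, Rational(1, 2)))) ≈ 44.894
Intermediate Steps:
Function('M')(l) = 1 (Function('M')(l) = Mul(Mul(2, l), Pow(Mul(2, l), -1)) = Mul(Mul(2, l), Mul(Rational(1, 2), Pow(l, -1))) = 1)
Function('U')(g) = Mul(-136, Pow(g, -1))
I = Mul(3, Pow(217, Rational(1, 2))) (I = Pow(Add(1952, 1), Rational(1, 2)) = Pow(1953, Rational(1, 2)) = Mul(3, Pow(217, Rational(1, 2))) ≈ 44.193)
Add(Function('U')(-194), I) = Add(Mul(-136, Pow(-194, -1)), Mul(3, Pow(217, Rational(1, 2)))) = Add(Mul(-136, Rational(-1, 194)), Mul(3, Pow(217, Rational(1, 2)))) = Add(Rational(68, 97), Mul(3, Pow(217, Rational(1, 2))))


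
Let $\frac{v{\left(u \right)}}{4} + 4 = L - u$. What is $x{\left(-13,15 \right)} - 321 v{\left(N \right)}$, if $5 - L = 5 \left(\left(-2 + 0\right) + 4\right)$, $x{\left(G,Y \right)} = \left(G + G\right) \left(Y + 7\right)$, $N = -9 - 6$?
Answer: $-8276$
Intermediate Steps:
$N = -15$ ($N = -9 - 6 = -15$)
$x{\left(G,Y \right)} = 2 G \left(7 + Y\right)$
$L = -5$ ($L = 5 - 5 \left(\left(-2 + 0\right) + 4\right) = 5 - 5 \left(-2 + 4\right) = 5 - 5 \cdot 2 = 5 - 10 = -5$)
$v{\left(u \right)} = -36 - 4 u$ ($v{\left(u \right)} = -16 + 4 \left(-5 - u\right) = -16 - \left(20 + 4 u\right) = -36 - 4 u$)
$x{\left(-13,15 \right)} - 321 v{\left(N \right)} = 2 \left(-13\right) \left(7 + 15\right) - 321 \left(-36 - -60\right) = 2 \left(-13\right) 22 - 321 \left(-36 + 60\right) = -572 - 7704 = -8276$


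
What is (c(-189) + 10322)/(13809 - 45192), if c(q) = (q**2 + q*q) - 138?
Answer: -81626/31383 ≈ -2.6010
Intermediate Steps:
c(q) = -138 + 2*q**2 (c(q) = (q**2 + q**2) - 138 = 2*q**2 - 138 = -138 + 2*q**2)
(c(-189) + 10322)/(13809 - 45192) = ((-138 + 2*(-189)**2) + 10322)/(13809 - 45192) = ((-138 + 2*35721) + 10322)/(-31383) = ((-138 + 71442) + 10322)*(-1/31383) = (71304 + 10322)*(-1/31383) = 81626*(-1/31383) = -81626/31383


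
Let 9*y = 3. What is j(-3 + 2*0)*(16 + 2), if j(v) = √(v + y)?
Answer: 12*I*√6 ≈ 29.394*I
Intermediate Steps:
y = ⅓ (y = (⅑)*3 = ⅓ ≈ 0.33333)
j(v) = √(⅓ + v) (j(v) = √(v + ⅓) = √(⅓ + v))
j(-3 + 2*0)*(16 + 2) = (√(3 + 9*(-3 + 2*0))/3)*(16 + 2) = (√(3 + 9*(-3 + 0))/3)*18 = (√(3 + 9*(-3))/3)*18 = (√(3 - 27)/3)*18 = (√(-24)/3)*18 = ((2*I*√6)/3)*18 = (2*I*√6/3)*18 = 12*I*√6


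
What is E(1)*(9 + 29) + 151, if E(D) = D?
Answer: 189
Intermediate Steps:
E(1)*(9 + 29) + 151 = 1*(9 + 29) + 151 = 1*38 + 151 = 38 + 151 = 189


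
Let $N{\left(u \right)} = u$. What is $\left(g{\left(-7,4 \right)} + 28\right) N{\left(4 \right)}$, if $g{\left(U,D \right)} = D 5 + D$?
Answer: $208$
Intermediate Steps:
$g{\left(U,D \right)} = 6 D$ ($g{\left(U,D \right)} = 5 D + D = 6 D$)
$\left(g{\left(-7,4 \right)} + 28\right) N{\left(4 \right)} = \left(6 \cdot 4 + 28\right) 4 = \left(24 + 28\right) 4 = 52 \cdot 4 = 208$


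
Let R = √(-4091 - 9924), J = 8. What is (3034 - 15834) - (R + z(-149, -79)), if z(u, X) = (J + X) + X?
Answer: -12650 - I*√14015 ≈ -12650.0 - 118.39*I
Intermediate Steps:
R = I*√14015 (R = √(-14015) = I*√14015 ≈ 118.39*I)
z(u, X) = 8 + 2*X (z(u, X) = (8 + X) + X = 8 + 2*X)
(3034 - 15834) - (R + z(-149, -79)) = (3034 - 15834) - (I*√14015 + (8 + 2*(-79))) = -12800 - (I*√14015 + (8 - 158)) = -12800 - (I*√14015 - 150) = -12800 - (-150 + I*√14015) = -12800 + (150 - I*√14015) = -12650 - I*√14015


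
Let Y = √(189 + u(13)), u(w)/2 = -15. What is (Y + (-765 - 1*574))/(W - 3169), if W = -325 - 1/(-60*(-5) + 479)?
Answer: 1043081/2721827 - 779*√159/2721827 ≈ 0.37962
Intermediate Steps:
u(w) = -30 (u(w) = 2*(-15) = -30)
W = -253176/779 (W = -325 - 1/(300 + 479) = -325 - 1/779 = -253176/779 ≈ -325.00)
Y = √159 (Y = √(189 - 30) = √159 ≈ 12.610)
(Y + (-765 - 1*574))/(W - 3169) = (√159 + (-765 - 1*574))/(-253176/779 - 3169) = (√159 + (-765 - 574))/(-2721827/779) = (√159 - 1339)*(-779/2721827) = (-1339 + √159)*(-779/2721827) = 1043081/2721827 - 779*√159/2721827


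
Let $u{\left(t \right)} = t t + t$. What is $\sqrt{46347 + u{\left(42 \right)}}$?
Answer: $\sqrt{48153} \approx 219.44$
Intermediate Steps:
$u{\left(t \right)} = t + t^{2}$ ($u{\left(t \right)} = t^{2} + t = t + t^{2}$)
$\sqrt{46347 + u{\left(42 \right)}} = \sqrt{46347 + 42 \left(1 + 42\right)} = \sqrt{46347 + 42 \cdot 43} = \sqrt{46347 + 1806} = \sqrt{48153}$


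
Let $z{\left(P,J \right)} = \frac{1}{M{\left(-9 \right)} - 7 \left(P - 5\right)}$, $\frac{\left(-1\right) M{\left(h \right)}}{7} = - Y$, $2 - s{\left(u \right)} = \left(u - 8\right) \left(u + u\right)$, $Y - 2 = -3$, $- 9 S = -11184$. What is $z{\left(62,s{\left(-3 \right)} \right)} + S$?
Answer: $\frac{1513565}{1218} \approx 1242.7$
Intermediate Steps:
$S = \frac{3728}{3}$ ($S = \left(- \frac{1}{9}\right) \left(-11184\right) = \frac{3728}{3} \approx 1242.7$)
$Y = -1$ ($Y = 2 - 3 = -1$)
$s{\left(u \right)} = 2 - 2 u \left(-8 + u\right)$ ($s{\left(u \right)} = 2 - \left(u - 8\right) \left(u + u\right) = 2 - \left(-8 + u\right) 2 u = 2 - 2 u \left(-8 + u\right)$)
$M{\left(h \right)} = -7$ ($M{\left(h \right)} = - 7 \left(\left(-1\right) \left(-1\right)\right) = \left(-7\right) 1 = -7$)
$z{\left(P,J \right)} = \frac{1}{28 - 7 P}$ ($z{\left(P,J \right)} = \frac{1}{-7 - 7 \left(P - 5\right)} = \frac{1}{-7 - 7 \left(-5 + P\right)} = \frac{1}{-7 - \left(-35 + 7 P\right)} = \frac{1}{28 - 7 P}$)
$z{\left(62,s{\left(-3 \right)} \right)} + S = - \frac{1}{-28 + 7 \cdot 62} + \frac{3728}{3} = - \frac{1}{-28 + 434} + \frac{3728}{3} = - \frac{1}{406} + \frac{3728}{3} = \frac{1513565}{1218}$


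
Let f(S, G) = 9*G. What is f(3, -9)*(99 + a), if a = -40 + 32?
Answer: -7371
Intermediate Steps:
a = -8
f(3, -9)*(99 + a) = (9*(-9))*(99 - 8) = -81*91 = -7371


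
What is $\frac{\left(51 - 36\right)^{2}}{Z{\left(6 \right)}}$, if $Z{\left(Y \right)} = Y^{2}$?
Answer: $\frac{25}{4} \approx 6.25$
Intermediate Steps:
$\frac{\left(51 - 36\right)^{2}}{Z{\left(6 \right)}} = \frac{\left(51 - 36\right)^{2}}{6^{2}} = \frac{15^{2}}{36} = 225 \cdot \frac{1}{36} = \frac{25}{4}$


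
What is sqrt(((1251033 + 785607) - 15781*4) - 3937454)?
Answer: I*sqrt(1963938) ≈ 1401.4*I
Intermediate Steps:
sqrt(((1251033 + 785607) - 15781*4) - 3937454) = sqrt((2036640 - 63124) - 3937454) = sqrt(1973516 - 3937454) = sqrt(-1963938) = I*sqrt(1963938)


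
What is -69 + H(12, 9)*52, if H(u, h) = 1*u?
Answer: 555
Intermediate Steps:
H(u, h) = u
-69 + H(12, 9)*52 = -69 + 12*52 = -69 + 624 = 555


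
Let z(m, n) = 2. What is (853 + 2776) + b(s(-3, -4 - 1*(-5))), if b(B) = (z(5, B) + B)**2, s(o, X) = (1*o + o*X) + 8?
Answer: 3645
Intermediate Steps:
s(o, X) = 8 + o + X*o (s(o, X) = (o + X*o) + 8 = 8 + o + X*o)
b(B) = (2 + B)**2
(853 + 2776) + b(s(-3, -4 - 1*(-5))) = (853 + 2776) + (2 + (8 - 3 + (-4 - 1*(-5))*(-3)))**2 = 3629 + (2 + (8 - 3 + (-4 + 5)*(-3)))**2 = 3629 + (2 + (8 - 3 + 1*(-3)))**2 = 3629 + (2 + (8 - 3 - 3))**2 = 3629 + (2 + 2)**2 = 3629 + 4**2 = 3629 + 16 = 3645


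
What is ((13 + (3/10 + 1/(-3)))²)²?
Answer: 22898045041/810000 ≈ 28269.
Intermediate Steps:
((13 + (3/10 + 1/(-3)))²)² = ((13 + (3*(⅒) + 1*(-⅓)))²)² = ((13 + (3/10 - ⅓))²)² = ((13 - 1/30)²)² = ((389/30)²)² = (151321/900)² = 22898045041/810000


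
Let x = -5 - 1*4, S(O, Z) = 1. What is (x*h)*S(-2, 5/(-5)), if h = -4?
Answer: 36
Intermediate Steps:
x = -9 (x = -5 - 4 = -9)
(x*h)*S(-2, 5/(-5)) = -9*(-4)*1 = 36*1 = 36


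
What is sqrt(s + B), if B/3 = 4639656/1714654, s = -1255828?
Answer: 28*I*sqrt(1177346492944741)/857327 ≈ 1120.6*I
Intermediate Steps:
B = 6959484/857327 (B = 3*(4639656/1714654) = 3*(4639656*(1/1714654)) = 3*(2319828/857327) = 6959484/857327 ≈ 8.1177)
sqrt(s + B) = sqrt(-1255828 + 6959484/857327) = sqrt(-1076648292272/857327) = 28*I*sqrt(1177346492944741)/857327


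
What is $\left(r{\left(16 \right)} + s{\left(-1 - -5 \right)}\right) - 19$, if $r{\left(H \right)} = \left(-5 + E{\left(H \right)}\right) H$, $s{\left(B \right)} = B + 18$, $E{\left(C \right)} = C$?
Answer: $179$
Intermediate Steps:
$s{\left(B \right)} = 18 + B$
$r{\left(H \right)} = H \left(-5 + H\right)$ ($r{\left(H \right)} = \left(-5 + H\right) H = H \left(-5 + H\right)$)
$\left(r{\left(16 \right)} + s{\left(-1 - -5 \right)}\right) - 19 = \left(16 \left(-5 + 16\right) + \left(18 - -4\right)\right) - 19 = \left(16 \cdot 11 + \left(18 + \left(-1 + 5\right)\right)\right) - 19 = \left(176 + \left(18 + 4\right)\right) - 19 = \left(176 + 22\right) - 19 = 198 - 19 = 179$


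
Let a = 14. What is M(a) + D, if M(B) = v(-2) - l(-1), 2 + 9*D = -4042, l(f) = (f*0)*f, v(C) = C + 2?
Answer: -1348/3 ≈ -449.33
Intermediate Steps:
v(C) = 2 + C
l(f) = 0 (l(f) = 0*f = 0)
D = -1348/3 (D = -2/9 + (1/9)*(-4042) = -2/9 - 4042/9 = -1348/3 ≈ -449.33)
M(B) = 0 (M(B) = (2 - 2) - 1*0 = 0 + 0 = 0)
M(a) + D = 0 - 1348/3 = -1348/3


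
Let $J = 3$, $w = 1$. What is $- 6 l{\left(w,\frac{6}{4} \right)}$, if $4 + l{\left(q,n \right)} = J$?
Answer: $6$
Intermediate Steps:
$l{\left(q,n \right)} = -1$ ($l{\left(q,n \right)} = -4 + 3 = -1$)
$- 6 l{\left(w,\frac{6}{4} \right)} = \left(-6\right) \left(-1\right) = 6$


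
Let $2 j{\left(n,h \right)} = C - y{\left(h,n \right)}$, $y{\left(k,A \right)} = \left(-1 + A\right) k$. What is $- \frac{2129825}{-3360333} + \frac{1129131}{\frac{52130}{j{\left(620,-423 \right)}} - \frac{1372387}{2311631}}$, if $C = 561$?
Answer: $- \frac{1150735827611968714776512}{200109436332048339} \approx -5.7505 \cdot 10^{6}$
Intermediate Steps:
$y{\left(k,A \right)} = k \left(-1 + A\right)$
$j{\left(n,h \right)} = \frac{561}{2} - \frac{h \left(-1 + n\right)}{2}$ ($j{\left(n,h \right)} = \frac{561 - h \left(-1 + n\right)}{2} = \frac{561}{2} - \frac{h \left(-1 + n\right)}{2}$)
$- \frac{2129825}{-3360333} + \frac{1129131}{\frac{52130}{j{\left(620,-423 \right)}} - \frac{1372387}{2311631}} = - \frac{2129825}{-3360333} + \frac{1129131}{\frac{52130}{\frac{561}{2} - - \frac{423 \left(-1 + 620\right)}{2}} - \frac{1372387}{2311631}} = \left(-2129825\right) \left(- \frac{1}{3360333}\right) + \frac{1129131}{\frac{52130}{\frac{561}{2} - \left(- \frac{423}{2}\right) 619} - \frac{1372387}{2311631}} = \frac{2129825}{3360333} + \frac{1129131}{\frac{52130}{\frac{561}{2} + \frac{261837}{2}} - \frac{1372387}{2311631}} = \frac{2129825}{3360333} + \frac{1129131}{\frac{52130}{131199} - \frac{1372387}{2311631}} = \frac{2129825}{3360333} + \frac{1129131}{- \frac{59550477983}{303283675569}} = \frac{2129825}{3360333} + 1129131 \left(- \frac{303283675569}{59550477983}\right) = \frac{2129825}{3360333} - \frac{342446999878900539}{59550477983} = - \frac{1150735827611968714776512}{200109436332048339}$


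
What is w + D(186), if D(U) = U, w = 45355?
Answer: 45541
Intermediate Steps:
w + D(186) = 45355 + 186 = 45541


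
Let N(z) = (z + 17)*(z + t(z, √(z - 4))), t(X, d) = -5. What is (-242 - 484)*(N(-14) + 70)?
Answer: -9438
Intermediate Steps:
N(z) = (-5 + z)*(17 + z) (N(z) = (z + 17)*(z - 5) = (17 + z)*(-5 + z) = (-5 + z)*(17 + z))
(-242 - 484)*(N(-14) + 70) = (-242 - 484)*((-85 + (-14)² + 12*(-14)) + 70) = -726*((-85 + 196 - 168) + 70) = -726*(-57 + 70) = -726*13 = -9438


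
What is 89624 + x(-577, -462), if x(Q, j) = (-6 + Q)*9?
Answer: 84377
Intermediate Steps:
x(Q, j) = -54 + 9*Q
89624 + x(-577, -462) = 89624 + (-54 + 9*(-577)) = 89624 + (-54 - 5193) = 89624 - 5247 = 84377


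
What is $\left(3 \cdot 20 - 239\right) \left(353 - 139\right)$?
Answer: $-38306$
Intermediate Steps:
$\left(3 \cdot 20 - 239\right) \left(353 - 139\right) = \left(60 - 239\right) 214 = \left(-179\right) 214 = -38306$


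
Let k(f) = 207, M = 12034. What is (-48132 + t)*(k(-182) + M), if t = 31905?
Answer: -198634707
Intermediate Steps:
(-48132 + t)*(k(-182) + M) = (-48132 + 31905)*(207 + 12034) = -16227*12241 = -198634707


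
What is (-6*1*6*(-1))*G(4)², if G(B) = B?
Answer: 576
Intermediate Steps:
(-6*1*6*(-1))*G(4)² = -6*1*6*(-1)*4² = -36*(-1)*16 = -6*(-6)*16 = 36*16 = 576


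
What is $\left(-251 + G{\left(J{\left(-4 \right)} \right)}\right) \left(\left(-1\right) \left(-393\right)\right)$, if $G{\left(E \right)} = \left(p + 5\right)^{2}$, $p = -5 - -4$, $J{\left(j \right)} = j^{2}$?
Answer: $-92355$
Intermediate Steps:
$p = -1$ ($p = -5 + 4 = -1$)
$G{\left(E \right)} = 16$ ($G{\left(E \right)} = \left(-1 + 5\right)^{2} = 4^{2} = 16$)
$\left(-251 + G{\left(J{\left(-4 \right)} \right)}\right) \left(\left(-1\right) \left(-393\right)\right) = \left(-251 + 16\right) \left(\left(-1\right) \left(-393\right)\right) = \left(-235\right) 393 = -92355$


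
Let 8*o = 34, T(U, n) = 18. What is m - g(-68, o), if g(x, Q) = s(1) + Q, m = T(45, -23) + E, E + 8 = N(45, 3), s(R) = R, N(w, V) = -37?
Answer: -129/4 ≈ -32.250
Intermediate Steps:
E = -45 (E = -8 - 37 = -45)
m = -27 (m = 18 - 45 = -27)
o = 17/4 (o = (1/8)*34 = 17/4 ≈ 4.2500)
g(x, Q) = 1 + Q
m - g(-68, o) = -27 - (1 + 17/4) = -27 - 1*21/4 = -27 - 21/4 = -129/4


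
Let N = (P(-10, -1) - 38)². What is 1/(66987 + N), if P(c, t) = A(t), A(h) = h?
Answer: 1/68508 ≈ 1.4597e-5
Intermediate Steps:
P(c, t) = t
N = 1521 (N = (-1 - 38)² = (-39)² = 1521)
1/(66987 + N) = 1/(66987 + 1521) = 1/68508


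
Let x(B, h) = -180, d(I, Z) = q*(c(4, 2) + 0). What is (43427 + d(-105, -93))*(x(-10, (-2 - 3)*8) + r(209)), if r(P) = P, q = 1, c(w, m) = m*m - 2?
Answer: 1259441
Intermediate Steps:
c(w, m) = -2 + m² (c(w, m) = m² - 2 = -2 + m²)
d(I, Z) = 2 (d(I, Z) = 1*((-2 + 2²) + 0) = 1*((-2 + 4) + 0) = 1*(2 + 0) = 1*2 = 2)
(43427 + d(-105, -93))*(x(-10, (-2 - 3)*8) + r(209)) = (43427 + 2)*(-180 + 209) = 43429*29 = 1259441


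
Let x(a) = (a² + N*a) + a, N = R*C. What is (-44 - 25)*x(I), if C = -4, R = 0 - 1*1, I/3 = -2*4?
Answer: -31464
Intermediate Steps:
I = -24 (I = 3*(-2*4) = 3*(-8) = -24)
R = -1 (R = 0 - 1 = -1)
N = 4 (N = -1*(-4) = 4)
x(a) = a² + 5*a (x(a) = (a² + 4*a) + a = a² + 5*a)
(-44 - 25)*x(I) = (-44 - 25)*(-24*(5 - 24)) = -(-1656)*(-19) = -69*456 = -31464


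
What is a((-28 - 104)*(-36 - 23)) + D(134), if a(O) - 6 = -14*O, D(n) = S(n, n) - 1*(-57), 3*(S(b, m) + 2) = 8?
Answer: -326905/3 ≈ -1.0897e+5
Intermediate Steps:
S(b, m) = ⅔ (S(b, m) = -2 + (⅓)*8 = -2 + 8/3 = ⅔)
D(n) = 173/3 (D(n) = ⅔ - 1*(-57) = ⅔ + 57 = 173/3)
a(O) = 6 - 14*O
a((-28 - 104)*(-36 - 23)) + D(134) = (6 - 14*(-28 - 104)*(-36 - 23)) + 173/3 = (6 - (-1848)*(-59)) + 173/3 = (6 - 14*7788) + 173/3 = (6 - 109032) + 173/3 = -109026 + 173/3 = -326905/3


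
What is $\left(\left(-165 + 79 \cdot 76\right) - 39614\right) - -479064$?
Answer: $445289$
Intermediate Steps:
$\left(\left(-165 + 79 \cdot 76\right) - 39614\right) - -479064 = \left(\left(-165 + 6004\right) + \left(-116362 + 76748\right)\right) + 479064 = \left(5839 - 39614\right) + 479064 = -33775 + 479064 = 445289$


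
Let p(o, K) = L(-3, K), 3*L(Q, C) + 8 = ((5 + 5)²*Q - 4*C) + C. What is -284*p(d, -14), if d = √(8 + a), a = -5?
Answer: 75544/3 ≈ 25181.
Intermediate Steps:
L(Q, C) = -8/3 - C + 100*Q/3 (L(Q, C) = -8/3 + (((5 + 5)²*Q - 4*C) + C)/3 = -8/3 + ((10²*Q - 4*C) + C)/3 = -8/3 + ((100*Q - 4*C) + C)/3 = -8/3 + ((-4*C + 100*Q) + C)/3 = -8/3 + (-3*C + 100*Q)/3 = -8/3 + (-C + 100*Q/3) = -8/3 - C + 100*Q/3)
d = √3 (d = √(8 - 5) = √3 ≈ 1.7320)
p(o, K) = -308/3 - K (p(o, K) = -8/3 - K + (100/3)*(-3) = -8/3 - K - 100 = -308/3 - K)
-284*p(d, -14) = -284*(-308/3 - 1*(-14)) = -284*(-308/3 + 14) = -284*(-266/3) = 75544/3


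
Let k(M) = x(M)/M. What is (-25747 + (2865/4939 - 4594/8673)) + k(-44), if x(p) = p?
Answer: -1102852133083/42835947 ≈ -25746.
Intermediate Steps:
k(M) = 1 (k(M) = M/M = 1)
(-25747 + (2865/4939 - 4594/8673)) + k(-44) = (-25747 + (2865/4939 - 4594/8673)) + 1 = (-25747 + 2158379/42835947) + 1 = -1102894969030/42835947 + 1 = -1102852133083/42835947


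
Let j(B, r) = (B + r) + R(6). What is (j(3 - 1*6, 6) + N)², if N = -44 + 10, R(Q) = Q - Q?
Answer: 961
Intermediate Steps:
R(Q) = 0
j(B, r) = B + r (j(B, r) = (B + r) + 0 = B + r)
N = -34
(j(3 - 1*6, 6) + N)² = (((3 - 1*6) + 6) - 34)² = (((3 - 6) + 6) - 34)² = ((-3 + 6) - 34)² = (3 - 34)² = (-31)² = 961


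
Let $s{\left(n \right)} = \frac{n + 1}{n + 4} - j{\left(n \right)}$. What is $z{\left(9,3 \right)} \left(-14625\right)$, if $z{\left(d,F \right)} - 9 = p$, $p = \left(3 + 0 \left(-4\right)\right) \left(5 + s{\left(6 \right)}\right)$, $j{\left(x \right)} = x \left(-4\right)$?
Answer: $- \frac{2869425}{2} \approx -1.4347 \cdot 10^{6}$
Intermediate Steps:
$j{\left(x \right)} = - 4 x$
$s{\left(n \right)} = 4 n + \frac{1 + n}{4 + n}$ ($s{\left(n \right)} = \frac{n + 1}{n + 4} - - 4 n = \frac{1 + n}{4 + n} + 4 n = 4 n + \frac{1 + n}{4 + n}$)
$p = \frac{891}{10}$ ($p = \left(3 + 0 \left(-4\right)\right) \left(5 + \frac{1 + 4 \cdot 6^{2} + 17 \cdot 6}{4 + 6}\right) = \left(3 + 0\right) \left(5 + \frac{1 + 4 \cdot 36 + 102}{10}\right) = 3 \left(5 + \frac{1 + 144 + 102}{10}\right) = 3 \left(5 + \frac{1}{10} \cdot 247\right) = 3 \left(5 + \frac{247}{10}\right) = 3 \cdot \frac{297}{10} = \frac{891}{10} \approx 89.1$)
$z{\left(d,F \right)} = \frac{981}{10}$ ($z{\left(d,F \right)} = 9 + \frac{891}{10} = \frac{981}{10}$)
$z{\left(9,3 \right)} \left(-14625\right) = \frac{981}{10} \left(-14625\right) = - \frac{2869425}{2}$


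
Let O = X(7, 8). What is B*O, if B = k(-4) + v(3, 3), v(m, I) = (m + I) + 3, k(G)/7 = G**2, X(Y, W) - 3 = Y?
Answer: 1210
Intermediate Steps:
X(Y, W) = 3 + Y
k(G) = 7*G**2
O = 10 (O = 3 + 7 = 10)
v(m, I) = 3 + I + m (v(m, I) = (I + m) + 3 = 3 + I + m)
B = 121 (B = 7*(-4)**2 + (3 + 3 + 3) = 7*16 + 9 = 112 + 9 = 121)
B*O = 121*10 = 1210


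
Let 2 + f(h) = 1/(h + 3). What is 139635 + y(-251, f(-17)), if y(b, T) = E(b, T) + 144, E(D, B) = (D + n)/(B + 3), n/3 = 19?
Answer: 1814411/13 ≈ 1.3957e+5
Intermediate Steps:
n = 57 (n = 3*19 = 57)
f(h) = -2 + 1/(3 + h) (f(h) = -2 + 1/(h + 3) = -2 + 1/(3 + h))
E(D, B) = (57 + D)/(3 + B) (E(D, B) = (D + 57)/(B + 3) = (57 + D)/(3 + B))
y(b, T) = 144 + (57 + b)/(3 + T) (y(b, T) = (57 + b)/(3 + T) + 144 = 144 + (57 + b)/(3 + T))
139635 + y(-251, f(-17)) = 139635 + (489 - 251 + 144*((-5 - 2*(-17))/(3 - 17)))/(3 + (-5 - 2*(-17))/(3 - 17)) = 139635 + (489 - 251 + 144*((-5 + 34)/(-14)))/(3 + (-5 + 34)/(-14)) = 139635 + (489 - 251 + 144*(-1/14*29))/(3 - 1/14*29) = 139635 + (489 - 251 + 144*(-29/14))/(3 - 29/14) = 139635 + (489 - 251 - 2088/7)/(13/14) = 139635 + (14/13)*(-422/7) = 139635 - 844/13 = 1814411/13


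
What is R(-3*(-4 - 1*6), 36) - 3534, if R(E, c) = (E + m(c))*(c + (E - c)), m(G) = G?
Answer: -1554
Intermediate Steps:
R(E, c) = E*(E + c) (R(E, c) = (E + c)*(c + (E - c)) = (E + c)*E = E*(E + c))
R(-3*(-4 - 1*6), 36) - 3534 = (-3*(-4 - 1*6))*(-3*(-4 - 1*6) + 36) - 3534 = (-3*(-4 - 6))*(-3*(-4 - 6) + 36) - 3534 = (-3*(-10))*(-3*(-10) + 36) - 3534 = 30*(30 + 36) - 3534 = 30*66 - 3534 = 1980 - 3534 = -1554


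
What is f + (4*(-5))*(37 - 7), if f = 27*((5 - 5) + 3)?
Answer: -519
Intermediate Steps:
f = 81 (f = 27*(0 + 3) = 27*3 = 81)
f + (4*(-5))*(37 - 7) = 81 + (4*(-5))*(37 - 7) = 81 - 20*30 = 81 - 600 = -519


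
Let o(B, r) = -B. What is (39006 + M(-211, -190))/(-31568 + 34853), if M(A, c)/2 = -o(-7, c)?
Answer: 38992/3285 ≈ 11.870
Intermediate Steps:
M(A, c) = -14 (M(A, c) = 2*(-(-1)*(-7)) = 2*(-1*7) = 2*(-7) = -14)
(39006 + M(-211, -190))/(-31568 + 34853) = (39006 - 14)/(-31568 + 34853) = 38992/3285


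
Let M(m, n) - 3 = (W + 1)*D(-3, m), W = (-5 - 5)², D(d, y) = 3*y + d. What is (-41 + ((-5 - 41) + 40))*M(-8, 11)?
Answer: 128028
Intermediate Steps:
D(d, y) = d + 3*y
W = 100 (W = (-10)² = 100)
M(m, n) = -300 + 303*m (M(m, n) = 3 + (100 + 1)*(-3 + 3*m) = 3 + 101*(-3 + 3*m) = 3 + (-303 + 303*m) = -300 + 303*m)
(-41 + ((-5 - 41) + 40))*M(-8, 11) = (-41 + ((-5 - 41) + 40))*(-300 + 303*(-8)) = (-41 + (-46 + 40))*(-300 - 2424) = (-41 - 6)*(-2724) = -47*(-2724) = 128028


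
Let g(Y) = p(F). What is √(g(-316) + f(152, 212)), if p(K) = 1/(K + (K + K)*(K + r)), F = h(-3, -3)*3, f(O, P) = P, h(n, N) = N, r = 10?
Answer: √17169/9 ≈ 14.559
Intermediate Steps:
F = -9 (F = -3*3 = -9)
p(K) = 1/(K + 2*K*(10 + K)) (p(K) = 1/(K + (K + K)*(K + 10)) = 1/(K + (2*K)*(10 + K)) = 1/(K + 2*K*(10 + K)))
g(Y) = -1/27 (g(Y) = 1/((-9)*(21 + 2*(-9))) = -1/(9*(21 - 18)) = -⅑/3 = -⅑*⅓ = -1/27)
√(g(-316) + f(152, 212)) = √(-1/27 + 212) = √(5723/27) = √17169/9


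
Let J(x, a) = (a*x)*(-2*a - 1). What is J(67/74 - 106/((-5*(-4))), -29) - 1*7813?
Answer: -101516/185 ≈ -548.74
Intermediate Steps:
J(x, a) = a*x*(-1 - 2*a) (J(x, a) = (a*x)*(-1 - 2*a) = a*x*(-1 - 2*a))
J(67/74 - 106/((-5*(-4))), -29) - 1*7813 = -1*(-29)*(67/74 - 106/((-5*(-4))))*(1 + 2*(-29)) - 1*7813 = -1*(-29)*(67*(1/74) - 106/20)*(1 - 58) - 7813 = -1*(-29)*(67/74 - 106*1/20)*(-57) - 7813 = -1*(-29)*(67/74 - 53/10)*(-57) - 7813 = -1*(-29)*(-813/185)*(-57) - 7813 = 1343889/185 - 7813 = -101516/185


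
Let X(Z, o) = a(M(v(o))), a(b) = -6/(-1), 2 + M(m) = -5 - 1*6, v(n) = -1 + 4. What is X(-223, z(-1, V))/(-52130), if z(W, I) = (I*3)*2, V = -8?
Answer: -3/26065 ≈ -0.00011510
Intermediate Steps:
v(n) = 3
M(m) = -13 (M(m) = -2 + (-5 - 1*6) = -2 + (-5 - 6) = -2 - 11 = -13)
z(W, I) = 6*I (z(W, I) = (3*I)*2 = 6*I)
a(b) = 6 (a(b) = -6*(-1) = 6)
X(Z, o) = 6
X(-223, z(-1, V))/(-52130) = 6/(-52130) = 6*(-1/52130) = -3/26065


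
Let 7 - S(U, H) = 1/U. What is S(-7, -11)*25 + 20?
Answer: 1390/7 ≈ 198.57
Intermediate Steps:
S(U, H) = 7 - 1/U
S(-7, -11)*25 + 20 = (7 - 1/(-7))*25 + 20 = (7 - 1*(-⅐))*25 + 20 = (7 + ⅐)*25 + 20 = (50/7)*25 + 20 = 1250/7 + 20 = 1390/7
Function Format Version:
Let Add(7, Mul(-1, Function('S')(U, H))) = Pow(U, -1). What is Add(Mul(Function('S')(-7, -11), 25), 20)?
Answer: Rational(1390, 7) ≈ 198.57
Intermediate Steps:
Function('S')(U, H) = Add(7, Mul(-1, Pow(U, -1)))
Add(Mul(Function('S')(-7, -11), 25), 20) = Add(Mul(Add(7, Mul(-1, Pow(-7, -1))), 25), 20) = Add(Mul(Add(7, Mul(-1, Rational(-1, 7))), 25), 20) = Add(Mul(Add(7, Rational(1, 7)), 25), 20) = Add(Mul(Rational(50, 7), 25), 20) = Add(Rational(1250, 7), 20) = Rational(1390, 7)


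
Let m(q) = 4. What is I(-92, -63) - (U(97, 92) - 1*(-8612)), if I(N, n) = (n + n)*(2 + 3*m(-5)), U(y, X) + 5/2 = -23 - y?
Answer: -20507/2 ≈ -10254.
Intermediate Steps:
U(y, X) = -51/2 - y (U(y, X) = -5/2 + (-23 - y) = -51/2 - y)
I(N, n) = 28*n (I(N, n) = (n + n)*(2 + 3*4) = (2*n)*(2 + 12) = (2*n)*14 = 28*n)
I(-92, -63) - (U(97, 92) - 1*(-8612)) = 28*(-63) - ((-51/2 - 1*97) - 1*(-8612)) = -1764 - ((-51/2 - 97) + 8612) = -1764 - (-245/2 + 8612) = -1764 - 1*16979/2 = -1764 - 16979/2 = -20507/2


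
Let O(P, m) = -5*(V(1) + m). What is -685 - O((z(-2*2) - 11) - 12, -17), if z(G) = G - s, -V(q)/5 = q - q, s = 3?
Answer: -770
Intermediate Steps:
V(q) = 0 (V(q) = -5*(q - q) = -5*0 = 0)
z(G) = -3 + G (z(G) = G - 1*3 = G - 3 = -3 + G)
O(P, m) = -5*m (O(P, m) = -5*(0 + m) = -5*m)
-685 - O((z(-2*2) - 11) - 12, -17) = -685 - (-5)*(-17) = -685 - 1*85 = -685 - 85 = -770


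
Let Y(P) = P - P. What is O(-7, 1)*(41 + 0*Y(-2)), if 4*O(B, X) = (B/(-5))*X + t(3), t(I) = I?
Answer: 451/10 ≈ 45.100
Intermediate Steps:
Y(P) = 0
O(B, X) = 3/4 - B*X/20 (O(B, X) = ((B/(-5))*X + 3)/4 = ((-B/5)*X + 3)/4 = (-B*X/5 + 3)/4 = (3 - B*X/5)/4 = 3/4 - B*X/20)
O(-7, 1)*(41 + 0*Y(-2)) = (3/4 - 1/20*(-7)*1)*(41 + 0*0) = (3/4 + 7/20)*(41 + 0) = (11/10)*41 = 451/10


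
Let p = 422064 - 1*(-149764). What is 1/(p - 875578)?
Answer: -1/303750 ≈ -3.2922e-6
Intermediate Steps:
p = 571828 (p = 422064 + 149764 = 571828)
1/(p - 875578) = 1/(571828 - 875578) = 1/(-303750) = -1/303750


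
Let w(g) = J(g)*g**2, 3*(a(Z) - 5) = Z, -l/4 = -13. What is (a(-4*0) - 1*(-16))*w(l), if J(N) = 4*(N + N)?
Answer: 23622144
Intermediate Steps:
l = 52 (l = -4*(-13) = 52)
a(Z) = 5 + Z/3
J(N) = 8*N (J(N) = 4*(2*N) = 8*N)
w(g) = 8*g**3 (w(g) = (8*g)*g**2 = 8*g**3)
(a(-4*0) - 1*(-16))*w(l) = ((5 + (-4*0)/3) - 1*(-16))*(8*52**3) = ((5 + (1/3)*0) + 16)*(8*140608) = ((5 + 0) + 16)*1124864 = (5 + 16)*1124864 = 21*1124864 = 23622144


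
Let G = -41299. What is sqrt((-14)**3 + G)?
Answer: I*sqrt(44043) ≈ 209.86*I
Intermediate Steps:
sqrt((-14)**3 + G) = sqrt((-14)**3 - 41299) = sqrt(-2744 - 41299) = sqrt(-44043) = I*sqrt(44043)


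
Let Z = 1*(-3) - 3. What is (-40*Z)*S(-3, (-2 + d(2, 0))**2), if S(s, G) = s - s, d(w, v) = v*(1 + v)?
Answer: 0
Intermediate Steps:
Z = -6 (Z = -3 - 3 = -6)
S(s, G) = 0
(-40*Z)*S(-3, (-2 + d(2, 0))**2) = -40*(-6)*0 = 240*0 = 0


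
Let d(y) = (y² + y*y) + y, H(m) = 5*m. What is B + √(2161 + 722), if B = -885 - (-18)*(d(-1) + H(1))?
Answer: -777 + 31*√3 ≈ -723.31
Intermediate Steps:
d(y) = y + 2*y² (d(y) = (y² + y²) + y = 2*y² + y = y + 2*y²)
B = -777 (B = -885 - (-18)*(-(1 + 2*(-1)) + 5*1) = -885 - (-18)*(-(1 - 2) + 5) = -885 - (-18)*(-1*(-1) + 5) = -885 - (-18)*(1 + 5) = -885 - (-18)*6 = -885 - 1*(-108) = -885 + 108 = -777)
B + √(2161 + 722) = -777 + √(2161 + 722) = -777 + √2883 = -777 + 31*√3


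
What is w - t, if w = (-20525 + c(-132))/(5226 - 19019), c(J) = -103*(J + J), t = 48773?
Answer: -672732656/13793 ≈ -48774.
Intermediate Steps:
c(J) = -206*J
w = -6667/13793 (w = (-20525 - 206*(-132))/(5226 - 19019) = (-20525 + 27192)/(-13793) = 6667*(-1/13793) = -6667/13793 ≈ -0.48336)
w - t = -6667/13793 - 1*48773 = -6667/13793 - 48773 = -672732656/13793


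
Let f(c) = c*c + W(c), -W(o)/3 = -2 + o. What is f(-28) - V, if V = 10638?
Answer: -9764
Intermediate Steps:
W(o) = 6 - 3*o (W(o) = -3*(-2 + o) = 6 - 3*o)
f(c) = 6 + c**2 - 3*c (f(c) = c*c + (6 - 3*c) = c**2 + (6 - 3*c) = 6 + c**2 - 3*c)
f(-28) - V = (6 + (-28)**2 - 3*(-28)) - 1*10638 = (6 + 784 + 84) - 10638 = 874 - 10638 = -9764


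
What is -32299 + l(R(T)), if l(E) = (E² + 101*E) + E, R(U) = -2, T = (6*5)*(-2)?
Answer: -32499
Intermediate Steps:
T = -60 (T = 30*(-2) = -60)
l(E) = E² + 102*E
-32299 + l(R(T)) = -32299 - 2*(102 - 2) = -32299 - 2*100 = -32299 - 200 = -32499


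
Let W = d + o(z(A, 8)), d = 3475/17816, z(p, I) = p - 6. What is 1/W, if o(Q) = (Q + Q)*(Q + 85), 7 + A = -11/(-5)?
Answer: -445400/713764613 ≈ -0.00062401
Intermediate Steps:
A = -24/5 (A = -7 - 11/(-5) = -7 - 11*(-⅕) = -7 + 11/5 = -24/5 ≈ -4.8000)
z(p, I) = -6 + p
d = 3475/17816 (d = 3475*(1/17816) = 3475/17816 ≈ 0.19505)
o(Q) = 2*Q*(85 + Q) (o(Q) = (2*Q)*(85 + Q) = 2*Q*(85 + Q))
W = -713764613/445400 (W = 3475/17816 + 2*(-6 - 24/5)*(85 + (-6 - 24/5)) = 3475/17816 + 2*(-54/5)*(85 - 54/5) = 3475/17816 + 2*(-54/5)*(371/5) = 3475/17816 - 40068/25 = -713764613/445400 ≈ -1602.5)
1/W = 1/(-713764613/445400) = -445400/713764613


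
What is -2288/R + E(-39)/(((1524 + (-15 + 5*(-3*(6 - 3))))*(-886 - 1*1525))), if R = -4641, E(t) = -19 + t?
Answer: 103541435/210017388 ≈ 0.49301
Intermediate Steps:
-2288/R + E(-39)/(((1524 + (-15 + 5*(-3*(6 - 3))))*(-886 - 1*1525))) = -2288/(-4641) + (-19 - 39)/(((1524 + (-15 + 5*(-3*(6 - 3))))*(-886 - 1*1525))) = -2288*(-1/4641) - 58*1/((-886 - 1525)*(1524 + (-15 + 5*(-3*3)))) = 176/357 - 58*(-1/(2411*(1524 + (-15 + 5*(-9))))) = 176/357 - 58*(-1/(2411*(1524 + (-15 - 45)))) = 176/357 - 58*(-1/(2411*(1524 - 60))) = 176/357 - 58/(1464*(-2411)) = 176/357 - 58/(-3529704) = 176/357 - 58*(-1/3529704) = 176/357 + 29/1764852 = 103541435/210017388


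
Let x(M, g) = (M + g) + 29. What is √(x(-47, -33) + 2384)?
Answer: √2333 ≈ 48.301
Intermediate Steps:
x(M, g) = 29 + M + g
√(x(-47, -33) + 2384) = √((29 - 47 - 33) + 2384) = √(-51 + 2384) = √2333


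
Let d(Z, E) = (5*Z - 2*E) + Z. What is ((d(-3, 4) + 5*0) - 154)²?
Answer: 32400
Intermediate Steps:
d(Z, E) = -2*E + 6*Z (d(Z, E) = (-2*E + 5*Z) + Z = -2*E + 6*Z)
((d(-3, 4) + 5*0) - 154)² = (((-2*4 + 6*(-3)) + 5*0) - 154)² = (((-8 - 18) + 0) - 154)² = ((-26 + 0) - 154)² = (-26 - 154)² = (-180)² = 32400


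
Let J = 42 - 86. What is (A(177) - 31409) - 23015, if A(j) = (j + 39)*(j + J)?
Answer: -25696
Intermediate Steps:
J = -44
A(j) = (-44 + j)*(39 + j) (A(j) = (j + 39)*(j - 44) = (39 + j)*(-44 + j) = (-44 + j)*(39 + j))
(A(177) - 31409) - 23015 = ((-1716 + 177**2 - 5*177) - 31409) - 23015 = ((-1716 + 31329 - 885) - 31409) - 23015 = (28728 - 31409) - 23015 = -2681 - 23015 = -25696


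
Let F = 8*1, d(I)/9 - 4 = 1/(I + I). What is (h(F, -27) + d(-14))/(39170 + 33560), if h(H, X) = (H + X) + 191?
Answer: 1163/407288 ≈ 0.0028555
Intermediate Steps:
d(I) = 36 + 9/(2*I) (d(I) = 36 + 9/(I + I) = 36 + 9/((2*I)) = 36 + 9*(1/(2*I)) = 36 + 9/(2*I))
F = 8
h(H, X) = 191 + H + X
(h(F, -27) + d(-14))/(39170 + 33560) = ((191 + 8 - 27) + (36 + (9/2)/(-14)))/(39170 + 33560) = (172 + (36 + (9/2)*(-1/14)))/72730 = (172 + (36 - 9/28))*(1/72730) = (172 + 999/28)*(1/72730) = (5815/28)*(1/72730) = 1163/407288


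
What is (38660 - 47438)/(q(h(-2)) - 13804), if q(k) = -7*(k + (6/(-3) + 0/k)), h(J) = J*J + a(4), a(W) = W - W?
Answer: 209/329 ≈ 0.63526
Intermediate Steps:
a(W) = 0
h(J) = J² (h(J) = J*J + 0 = J² + 0 = J²)
q(k) = 14 - 7*k (q(k) = -7*(k + (6*(-⅓) + 0)) = -7*(k + (-2 + 0)) = -7*(k - 2) = -7*(-2 + k) = 14 - 7*k)
(38660 - 47438)/(q(h(-2)) - 13804) = (38660 - 47438)/((14 - 7*(-2)²) - 13804) = -8778/((14 - 7*4) - 13804) = -8778/((14 - 28) - 13804) = -8778/(-14 - 13804) = -8778/(-13818) = -8778*(-1/13818) = 209/329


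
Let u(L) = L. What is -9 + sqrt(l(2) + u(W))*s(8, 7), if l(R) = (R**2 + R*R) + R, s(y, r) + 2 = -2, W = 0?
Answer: -9 - 4*sqrt(10) ≈ -21.649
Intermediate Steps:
s(y, r) = -4 (s(y, r) = -2 - 2 = -4)
l(R) = R + 2*R**2 (l(R) = (R**2 + R**2) + R = 2*R**2 + R = R + 2*R**2)
-9 + sqrt(l(2) + u(W))*s(8, 7) = -9 + sqrt(2*(1 + 2*2) + 0)*(-4) = -9 + sqrt(2*(1 + 4) + 0)*(-4) = -9 + sqrt(2*5 + 0)*(-4) = -9 + sqrt(10 + 0)*(-4) = -9 + sqrt(10)*(-4) = -9 - 4*sqrt(10)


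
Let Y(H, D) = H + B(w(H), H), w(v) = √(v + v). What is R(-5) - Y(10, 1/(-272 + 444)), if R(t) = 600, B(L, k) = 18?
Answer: 572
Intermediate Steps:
w(v) = √2*√v (w(v) = √(2*v) = √2*√v)
Y(H, D) = 18 + H (Y(H, D) = H + 18 = 18 + H)
R(-5) - Y(10, 1/(-272 + 444)) = 600 - (18 + 10) = 600 - 1*28 = 600 - 28 = 572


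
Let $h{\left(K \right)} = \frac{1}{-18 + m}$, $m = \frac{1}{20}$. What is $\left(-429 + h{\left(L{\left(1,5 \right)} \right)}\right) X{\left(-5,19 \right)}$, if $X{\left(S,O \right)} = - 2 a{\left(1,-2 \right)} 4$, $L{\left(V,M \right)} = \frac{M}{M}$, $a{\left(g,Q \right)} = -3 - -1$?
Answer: $- \frac{2464496}{359} \approx -6864.9$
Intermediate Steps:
$a{\left(g,Q \right)} = -2$ ($a{\left(g,Q \right)} = -3 + 1 = -2$)
$L{\left(V,M \right)} = 1$
$m = \frac{1}{20} \approx 0.05$
$X{\left(S,O \right)} = 16$ ($X{\left(S,O \right)} = \left(-2\right) \left(-2\right) 4 = 4 \cdot 4 = 16$)
$h{\left(K \right)} = - \frac{20}{359}$ ($h{\left(K \right)} = \frac{1}{-18 + \frac{1}{20}} = \frac{1}{- \frac{359}{20}} = - \frac{20}{359}$)
$\left(-429 + h{\left(L{\left(1,5 \right)} \right)}\right) X{\left(-5,19 \right)} = \left(-429 - \frac{20}{359}\right) 16 = \left(- \frac{154031}{359}\right) 16 = - \frac{2464496}{359}$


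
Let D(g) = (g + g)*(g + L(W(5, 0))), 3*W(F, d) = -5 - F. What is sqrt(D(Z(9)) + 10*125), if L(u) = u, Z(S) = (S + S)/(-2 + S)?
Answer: sqrt(61058)/7 ≈ 35.300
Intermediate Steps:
W(F, d) = -5/3 - F/3 (W(F, d) = (-5 - F)/3 = -5/3 - F/3)
Z(S) = 2*S/(-2 + S) (Z(S) = (2*S)/(-2 + S) = 2*S/(-2 + S))
D(g) = 2*g*(-10/3 + g) (D(g) = (g + g)*(g + (-5/3 - 1/3*5)) = (2*g)*(g + (-5/3 - 5/3)) = (2*g)*(g - 10/3) = (2*g)*(-10/3 + g) = 2*g*(-10/3 + g))
sqrt(D(Z(9)) + 10*125) = sqrt(2*(2*9/(-2 + 9))*(-10 + 3*(2*9/(-2 + 9)))/3 + 10*125) = sqrt(2*(2*9/7)*(-10 + 3*(2*9/7))/3 + 1250) = sqrt(2*(2*9*(1/7))*(-10 + 3*(2*9*(1/7)))/3 + 1250) = sqrt((2/3)*(18/7)*(-10 + 3*(18/7)) + 1250) = sqrt((2/3)*(18/7)*(-10 + 54/7) + 1250) = sqrt((2/3)*(18/7)*(-16/7) + 1250) = sqrt(-192/49 + 1250) = sqrt(61058/49) = sqrt(61058)/7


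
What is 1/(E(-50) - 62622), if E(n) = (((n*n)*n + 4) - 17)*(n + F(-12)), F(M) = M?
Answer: 1/7688184 ≈ 1.3007e-7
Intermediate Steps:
E(n) = (-13 + n³)*(-12 + n) (E(n) = (((n*n)*n + 4) - 17)*(n - 12) = ((n²*n + 4) - 17)*(-12 + n) = ((n³ + 4) - 17)*(-12 + n) = ((4 + n³) - 17)*(-12 + n) = (-13 + n³)*(-12 + n))
1/(E(-50) - 62622) = 1/((156 + (-50)⁴ - 13*(-50) - 12*(-50)³) - 62622) = 1/((156 + 6250000 + 650 - 12*(-125000)) - 62622) = 1/((156 + 6250000 + 650 + 1500000) - 62622) = 1/(7750806 - 62622) = 1/7688184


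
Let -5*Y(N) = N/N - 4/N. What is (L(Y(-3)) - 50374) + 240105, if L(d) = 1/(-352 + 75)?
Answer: 52555486/277 ≈ 1.8973e+5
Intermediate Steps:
Y(N) = -1/5 + 4/(5*N) (Y(N) = -(N/N - 4/N)/5 = -(1 - 4/N)/5 = -1/5 + 4/(5*N))
L(d) = -1/277 (L(d) = 1/(-277) = -1/277)
(L(Y(-3)) - 50374) + 240105 = (-1/277 - 50374) + 240105 = -13953599/277 + 240105 = 52555486/277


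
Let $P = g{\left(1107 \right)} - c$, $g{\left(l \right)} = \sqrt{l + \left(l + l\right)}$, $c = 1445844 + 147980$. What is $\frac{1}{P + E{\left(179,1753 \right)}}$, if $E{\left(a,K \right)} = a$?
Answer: $- \frac{531215}{846568127568} - \frac{\sqrt{41}}{282189375856} \approx -6.2751 \cdot 10^{-7}$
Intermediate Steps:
$c = 1593824$
$g{\left(l \right)} = \sqrt{3} \sqrt{l}$ ($g{\left(l \right)} = \sqrt{l + 2 l} = \sqrt{3 l} = \sqrt{3} \sqrt{l}$)
$P = -1593824 + 9 \sqrt{41}$ ($P = \sqrt{3} \sqrt{1107} - 1593824 = \sqrt{3} \cdot 3 \sqrt{123} - 1593824 = 9 \sqrt{41} - 1593824 = -1593824 + 9 \sqrt{41} \approx -1.5938 \cdot 10^{6}$)
$\frac{1}{P + E{\left(179,1753 \right)}} = \frac{1}{\left(-1593824 + 9 \sqrt{41}\right) + 179} = \frac{1}{-1593645 + 9 \sqrt{41}}$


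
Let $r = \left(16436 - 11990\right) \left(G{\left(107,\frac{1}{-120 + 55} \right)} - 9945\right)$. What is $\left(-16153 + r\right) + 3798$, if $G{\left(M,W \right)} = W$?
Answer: $- \frac{221139467}{5} \approx -4.4228 \cdot 10^{7}$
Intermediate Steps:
$r = - \frac{221077692}{5}$ ($r = \left(16436 - 11990\right) \left(\frac{1}{-120 + 55} - 9945\right) = 4446 \left(\frac{1}{-65} - 9945\right) = 4446 \left(- \frac{1}{65} - 9945\right) = 4446 \left(- \frac{646426}{65}\right) = - \frac{221077692}{5} \approx -4.4216 \cdot 10^{7}$)
$\left(-16153 + r\right) + 3798 = \left(-16153 - \frac{221077692}{5}\right) + 3798 = - \frac{221158457}{5} + 3798 = - \frac{221139467}{5}$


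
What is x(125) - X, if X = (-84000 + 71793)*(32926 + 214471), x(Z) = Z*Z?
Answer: 3019990804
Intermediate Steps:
x(Z) = Z²
X = -3019975179 (X = -12207*247397 = -3019975179)
x(125) - X = 125² - 1*(-3019975179) = 15625 + 3019975179 = 3019990804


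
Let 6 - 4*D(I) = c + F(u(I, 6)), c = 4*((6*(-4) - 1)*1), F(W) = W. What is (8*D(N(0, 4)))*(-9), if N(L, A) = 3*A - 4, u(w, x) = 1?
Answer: -1890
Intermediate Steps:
N(L, A) = -4 + 3*A
c = -100 (c = 4*((-24 - 1)*1) = 4*(-25*1) = 4*(-25) = -100)
D(I) = 105/4 (D(I) = 3/2 - (-100 + 1)/4 = 3/2 - ¼*(-99) = 3/2 + 99/4 = 105/4)
(8*D(N(0, 4)))*(-9) = (8*(105/4))*(-9) = 210*(-9) = -1890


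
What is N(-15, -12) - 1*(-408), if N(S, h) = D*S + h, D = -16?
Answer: 636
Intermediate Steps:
N(S, h) = h - 16*S (N(S, h) = -16*S + h = h - 16*S)
N(-15, -12) - 1*(-408) = (-12 - 16*(-15)) - 1*(-408) = (-12 + 240) + 408 = 228 + 408 = 636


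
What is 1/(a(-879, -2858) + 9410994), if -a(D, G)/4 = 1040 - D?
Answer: 1/9403318 ≈ 1.0635e-7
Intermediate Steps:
a(D, G) = -4160 + 4*D (a(D, G) = -4*(1040 - D) = -4160 + 4*D)
1/(a(-879, -2858) + 9410994) = 1/((-4160 + 4*(-879)) + 9410994) = 1/((-4160 - 3516) + 9410994) = 1/(-7676 + 9410994) = 1/9403318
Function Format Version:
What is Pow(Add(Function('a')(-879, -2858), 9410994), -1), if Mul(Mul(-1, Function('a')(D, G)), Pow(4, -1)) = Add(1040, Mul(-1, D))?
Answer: Rational(1, 9403318) ≈ 1.0635e-7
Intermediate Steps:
Function('a')(D, G) = Add(-4160, Mul(4, D)) (Function('a')(D, G) = Mul(-4, Add(1040, Mul(-1, D))) = Add(-4160, Mul(4, D)))
Pow(Add(Function('a')(-879, -2858), 9410994), -1) = Pow(Add(Add(-4160, Mul(4, -879)), 9410994), -1) = Pow(Add(Add(-4160, -3516), 9410994), -1) = Pow(Add(-7676, 9410994), -1) = Pow(9403318, -1) = Rational(1, 9403318)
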